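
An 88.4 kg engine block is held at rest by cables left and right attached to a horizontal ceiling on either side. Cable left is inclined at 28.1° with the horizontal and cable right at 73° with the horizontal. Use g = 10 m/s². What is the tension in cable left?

Weight W = 88.4 × 10 = 884 N acts straight down.
Horizontal: T_left cos 28.1° = T_right cos 73°  →  T_right = 3.017 T_left.
Vertical: T_left sin 28.1° + T_right sin 73° = 884.
Substituting the horizontal relation into the vertical equation gives 3.356 T_left = 884, so T_left = 263.4 N.

T_left ≈ 263 N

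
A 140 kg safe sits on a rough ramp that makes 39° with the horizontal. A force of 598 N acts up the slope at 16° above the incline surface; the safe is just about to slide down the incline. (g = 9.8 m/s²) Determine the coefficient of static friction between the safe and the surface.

μ ≈ 0.320

On the verge of sliding down the incline, friction is at its maximum μN and acts up the slope.
Perpendicular to incline: N = W cos 39° − P sin 16° = 1066 − 164.8 = 901.4 N.
Along incline: P cos 16° + μN = W sin 39° → μ = (W sin 39° − P cos 16°) / N = 0.3202.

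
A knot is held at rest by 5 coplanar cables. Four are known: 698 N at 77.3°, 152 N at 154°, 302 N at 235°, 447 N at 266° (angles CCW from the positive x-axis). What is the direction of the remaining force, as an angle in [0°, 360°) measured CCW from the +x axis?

Sum the known components: ΣF_x = -187.6 N, ΣF_y = 54.26 N.
For equilibrium the remaining force must supply (−ΣF_x, −ΣF_y) = (187.6, -54.26) N.
Magnitude = √((187.6)² + (-54.26)²) = 195.3 N; direction = atan2(-54.26, 187.6) = 343.9°.

θ ≈ 344°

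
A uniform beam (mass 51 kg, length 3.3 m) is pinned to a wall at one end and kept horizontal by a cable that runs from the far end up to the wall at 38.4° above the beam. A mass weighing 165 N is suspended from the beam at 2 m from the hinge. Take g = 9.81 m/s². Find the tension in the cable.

T ≈ 564 N

Take torques about the hinge: T sin 38.4° · 3.3 = 51×9.81×1.65 + 165×2 = 1155.5 N·m.
So T = 1155.5 / (0.6211 × 3.3) = 563.72 N.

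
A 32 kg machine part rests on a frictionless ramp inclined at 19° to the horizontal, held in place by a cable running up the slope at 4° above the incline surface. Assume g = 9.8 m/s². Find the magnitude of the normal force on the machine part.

N ≈ 289 N

Take axes along and perpendicular to the incline. Weight components: W sin 19° = 102.1 N down-slope, W cos 19° = 296.5 N into the surface.
Along incline: T cos 4° = W sin 19° → T = 102.3 N.
Perpendicular: N = W cos 19° − T sin 4° = 289.4 N.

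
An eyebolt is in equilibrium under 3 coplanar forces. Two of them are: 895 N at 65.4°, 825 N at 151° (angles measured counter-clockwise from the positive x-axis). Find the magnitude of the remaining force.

Sum the known components: ΣF_x = -349 N, ΣF_y = 1214 N.
For equilibrium the remaining force must supply (−ΣF_x, −ΣF_y) = (349, -1214) N.
Magnitude = √((349)² + (-1214)²) = 1263 N; direction = atan2(-1214, 349) = 286.0°.

F ≈ 1260 N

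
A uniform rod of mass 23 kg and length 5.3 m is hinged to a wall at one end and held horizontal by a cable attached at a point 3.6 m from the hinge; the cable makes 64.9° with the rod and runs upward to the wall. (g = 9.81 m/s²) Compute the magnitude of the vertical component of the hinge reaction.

|H_y| ≈ 59.5 N

Take torques about the hinge: T sin 64.9° · 3.6 = 23×9.81×2.65 = 597.92 N·m.
So T = 597.92 / (0.9056 × 3.6) = 183.41 N.
ΣF_y = 0: H_y = (23×9.81) − T sin 64.9° = 225.63 − 166.09 = 59.541 N.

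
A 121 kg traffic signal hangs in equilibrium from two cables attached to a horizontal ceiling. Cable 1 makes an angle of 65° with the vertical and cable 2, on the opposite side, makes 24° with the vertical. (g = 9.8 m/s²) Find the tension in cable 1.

Angles from the horizontal: cable 1 is 90° − 65° = 25°, cable 2 is 90° − 24° = 66°.
Weight W = 121 × 9.8 = 1186 N acts straight down.
Horizontal: T_1 cos 25° = T_2 cos 66°  →  T_2 = 2.228 T_1.
Vertical: T_1 sin 25° + T_2 sin 66° = 1186.
Substituting the horizontal relation into the vertical equation gives 2.458 T_1 = 1186, so T_1 = 482.4 N.

T_1 ≈ 482 N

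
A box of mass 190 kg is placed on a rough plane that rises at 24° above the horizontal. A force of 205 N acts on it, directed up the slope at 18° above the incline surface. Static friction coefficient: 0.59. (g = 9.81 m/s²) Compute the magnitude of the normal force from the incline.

N ≈ 1640 N

Axes along / perpendicular to the incline. W sin 24° = 758.1 N down-slope; W cos 24° = 1703 N into the surface.
Perpendicular: N = W cos 24° − P sin 18° = 1703 − 63.35 = 1639 N.
Along incline: P cos 18° + f = W sin 24° (friction acts up-slope) → f = 758.1 − 195 = 563.1 N.
|f| = 563.1 N ≤ μN = 967.3 N, so the box is indeed static.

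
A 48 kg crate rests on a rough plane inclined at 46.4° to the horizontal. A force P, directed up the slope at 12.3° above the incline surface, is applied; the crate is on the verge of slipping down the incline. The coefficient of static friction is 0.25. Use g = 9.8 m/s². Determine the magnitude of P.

On the verge of sliding down the incline, friction equals μN and acts up the slope.
Perpendicular: N + P sin 12.3° = W cos 46.4° = 324.4 N.
Along incline: P cos 12.3° + μN = W sin 46.4° with W sin 46.4° = 340.7 N.
Solving the pair for P and N: P = 281 N, N = 264.5 N (and f = μN = 66.14 N).

P ≈ 281 N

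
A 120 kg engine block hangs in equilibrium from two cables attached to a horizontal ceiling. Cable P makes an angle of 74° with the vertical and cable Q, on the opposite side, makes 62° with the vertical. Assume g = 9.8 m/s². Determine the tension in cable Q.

T_Q ≈ 1630 N

Angles from the horizontal: cable P is 90° − 74° = 16°, cable Q is 90° − 62° = 28°.
Weight W = 120 × 9.8 = 1176 N acts straight down.
Horizontal: T_P cos 16° = T_Q cos 28°  →  T_P = 0.9185 T_Q.
Vertical: T_P sin 16° + T_Q sin 28° = 1176.
Substituting the horizontal relation into the vertical equation gives 0.7227 T_Q = 1176, so T_Q = 1627 N.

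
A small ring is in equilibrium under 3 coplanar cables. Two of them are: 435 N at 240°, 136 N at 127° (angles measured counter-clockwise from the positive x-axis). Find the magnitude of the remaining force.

Sum the known components: ΣF_x = -299.3 N, ΣF_y = -268.1 N.
For equilibrium the remaining force must supply (−ΣF_x, −ΣF_y) = (299.3, 268.1) N.
Magnitude = √((299.3)² + (268.1)²) = 401.9 N; direction = atan2(268.1, 299.3) = 41.8°.

F ≈ 402 N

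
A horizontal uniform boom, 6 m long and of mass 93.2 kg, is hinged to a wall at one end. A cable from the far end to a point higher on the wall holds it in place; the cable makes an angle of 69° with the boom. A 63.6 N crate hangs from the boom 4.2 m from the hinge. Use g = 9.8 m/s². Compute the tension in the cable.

Take torques about the hinge: T sin 69° · 6 = 93.2×9.8×3 + 63.6×4.2 = 3007.2 N·m.
So T = 3007.2 / (0.9336 × 6) = 536.86 N.

T ≈ 537 N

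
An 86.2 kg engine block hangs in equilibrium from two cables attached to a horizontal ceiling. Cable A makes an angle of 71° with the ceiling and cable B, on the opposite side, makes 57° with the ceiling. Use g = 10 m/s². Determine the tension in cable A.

T_A ≈ 596 N

Weight W = 86.2 × 10 = 862 N acts straight down.
Horizontal: T_A cos 71° = T_B cos 57°  →  T_B = 0.5978 T_A.
Vertical: T_A sin 71° + T_B sin 57° = 862.
Substituting the horizontal relation into the vertical equation gives 1.447 T_A = 862, so T_A = 595.8 N.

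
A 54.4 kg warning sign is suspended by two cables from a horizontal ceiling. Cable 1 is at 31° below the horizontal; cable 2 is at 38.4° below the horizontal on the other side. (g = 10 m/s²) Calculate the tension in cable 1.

T_1 ≈ 455 N

Weight W = 54.4 × 10 = 544 N acts straight down.
Horizontal: T_1 cos 31° = T_2 cos 38.4°  →  T_2 = 1.094 T_1.
Vertical: T_1 sin 31° + T_2 sin 38.4° = 544.
Substituting the horizontal relation into the vertical equation gives 1.194 T_1 = 544, so T_1 = 455.5 N.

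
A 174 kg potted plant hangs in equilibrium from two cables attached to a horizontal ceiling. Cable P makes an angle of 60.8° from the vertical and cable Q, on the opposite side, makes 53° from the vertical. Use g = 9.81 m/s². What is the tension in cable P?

Angles from the horizontal: cable P is 90° − 60.8° = 29.2°, cable Q is 90° − 53° = 37°.
Weight W = 174 × 9.81 = 1707 N acts straight down.
Horizontal: T_P cos 29.2° = T_Q cos 37°  →  T_Q = 1.093 T_P.
Vertical: T_P sin 29.2° + T_Q sin 37° = 1707.
Substituting the horizontal relation into the vertical equation gives 1.146 T_P = 1707, so T_P = 1490 N.

T_P ≈ 1490 N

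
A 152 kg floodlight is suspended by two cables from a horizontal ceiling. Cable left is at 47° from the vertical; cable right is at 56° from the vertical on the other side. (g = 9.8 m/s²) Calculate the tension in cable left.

Angles from the horizontal: cable left is 90° − 47° = 43°, cable right is 90° − 56° = 34°.
Weight W = 152 × 9.8 = 1490 N acts straight down.
Horizontal: T_left cos 43° = T_right cos 34°  →  T_right = 0.8822 T_left.
Vertical: T_left sin 43° + T_right sin 34° = 1490.
Substituting the horizontal relation into the vertical equation gives 1.175 T_left = 1490, so T_left = 1267 N.

T_left ≈ 1270 N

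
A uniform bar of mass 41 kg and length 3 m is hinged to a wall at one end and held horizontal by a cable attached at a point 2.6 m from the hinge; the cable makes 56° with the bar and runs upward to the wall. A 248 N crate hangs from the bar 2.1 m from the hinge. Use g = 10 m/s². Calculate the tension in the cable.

Take torques about the hinge: T sin 56° · 2.6 = 41×10×1.5 + 248×2.1 = 1135.8 N·m.
So T = 1135.8 / (0.8290 × 2.6) = 526.93 N.

T ≈ 527 N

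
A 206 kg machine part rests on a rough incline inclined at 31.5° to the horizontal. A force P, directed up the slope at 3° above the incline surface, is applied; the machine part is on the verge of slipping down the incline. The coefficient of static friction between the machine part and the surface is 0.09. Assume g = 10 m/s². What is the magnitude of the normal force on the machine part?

On the verge of sliding down the incline, friction equals μN and acts up the slope.
Perpendicular: N + P sin 3° = W cos 31.5° = 1756 N.
Along incline: P cos 3° + μN = W sin 31.5° with W sin 31.5° = 1076 N.
Solving the pair for P and N: P = 923.9 N, N = 1708 N (and f = μN = 153.7 N).

N ≈ 1710 N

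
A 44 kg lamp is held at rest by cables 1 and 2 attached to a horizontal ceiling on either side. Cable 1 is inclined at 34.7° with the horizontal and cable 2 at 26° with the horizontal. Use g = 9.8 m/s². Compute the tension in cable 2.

T_2 ≈ 407 N

Weight W = 44 × 9.8 = 431.2 N acts straight down.
Horizontal: T_1 cos 34.7° = T_2 cos 26°  →  T_1 = 1.093 T_2.
Vertical: T_1 sin 34.7° + T_2 sin 26° = 431.2.
Substituting the horizontal relation into the vertical equation gives 1.061 T_2 = 431.2, so T_2 = 406.5 N.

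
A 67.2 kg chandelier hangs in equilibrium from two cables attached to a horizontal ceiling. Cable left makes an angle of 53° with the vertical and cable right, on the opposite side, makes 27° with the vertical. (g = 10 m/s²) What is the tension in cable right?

T_right ≈ 545 N

Angles from the horizontal: cable left is 90° − 53° = 37°, cable right is 90° − 27° = 63°.
Weight W = 67.2 × 10 = 672 N acts straight down.
Horizontal: T_left cos 37° = T_right cos 63°  →  T_left = 0.5685 T_right.
Vertical: T_left sin 37° + T_right sin 63° = 672.
Substituting the horizontal relation into the vertical equation gives 1.233 T_right = 672, so T_right = 545 N.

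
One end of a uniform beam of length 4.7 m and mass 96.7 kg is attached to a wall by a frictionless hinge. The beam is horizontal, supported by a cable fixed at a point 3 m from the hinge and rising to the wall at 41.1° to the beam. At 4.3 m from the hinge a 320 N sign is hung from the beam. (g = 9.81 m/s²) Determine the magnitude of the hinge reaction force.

Take torques about the hinge: T sin 41.1° · 3 = 96.7×9.81×2.35 + 320×4.3 = 3605.3 N·m.
So T = 3605.3 / (0.6574 × 3) = 1828.1 N.
ΣF_x = 0: H_x = T cos 41.1° = 1377.6 N.
ΣF_y = 0: H_y = (96.7×9.81 + 320) − T sin 41.1° = 1268.6 − 1201.8 = 66.869 N.
|H| = √(H_x² + H_y²) = √((1377.6)² + (66.869)²) = 1379.2 N.

|H| ≈ 1380 N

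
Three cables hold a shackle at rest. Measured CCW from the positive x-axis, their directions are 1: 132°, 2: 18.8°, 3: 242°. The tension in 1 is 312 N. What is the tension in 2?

T_2 ≈ 428 N

Resolve: ΣF_x = 312 cos 132° + T_2 cos 18.8° + T_3 cos 242° = 0.
        ΣF_y = 312 sin 132° + T_2 sin 18.8° + T_3 sin 242° = 0.
The known terms sum to (-208.8, 231.9) N, so 0.9466 T_2 − 0.4695 T_3 = 208.8 and 0.3223 T_2 − 0.8829 T_3 = -231.9.
Solving simultaneously: T_2 = 428.3 N, T_3 = 418.9 N.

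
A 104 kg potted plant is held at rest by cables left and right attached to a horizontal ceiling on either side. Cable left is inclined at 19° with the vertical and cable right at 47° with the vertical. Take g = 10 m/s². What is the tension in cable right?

T_right ≈ 371 N

Angles from the horizontal: cable left is 90° − 19° = 71°, cable right is 90° − 47° = 43°.
Weight W = 104 × 10 = 1040 N acts straight down.
Horizontal: T_left cos 71° = T_right cos 43°  →  T_left = 2.246 T_right.
Vertical: T_left sin 71° + T_right sin 43° = 1040.
Substituting the horizontal relation into the vertical equation gives 2.806 T_right = 1040, so T_right = 370.6 N.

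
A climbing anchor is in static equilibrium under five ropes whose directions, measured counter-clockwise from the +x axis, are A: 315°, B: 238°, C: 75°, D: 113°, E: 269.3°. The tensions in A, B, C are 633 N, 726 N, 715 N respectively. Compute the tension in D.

T_D ≈ 628 N

Resolve: ΣF_x = 633 cos 315° + 726 cos 238° + 715 cos 75° + T_D cos 113° + T_E cos 269.3° = 0.
        ΣF_y = 633 sin 315° + 726 sin 238° + 715 sin 75° + T_D sin 113° + T_E sin 269.3° = 0.
The known terms sum to (247.9, -372.6) N, so -0.3907 T_D − 0.0122 T_E = -247.9 and 0.9205 T_D − 0.9999 T_E = 372.6.
Solving simultaneously: T_D = 628.1 N, T_E = 205.5 N.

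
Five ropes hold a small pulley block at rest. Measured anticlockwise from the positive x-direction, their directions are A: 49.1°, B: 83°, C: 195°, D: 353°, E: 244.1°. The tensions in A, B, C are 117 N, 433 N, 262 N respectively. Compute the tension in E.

T_E ≈ 457 N

Resolve: ΣF_x = 117 cos 49.1° + 433 cos 83° + 262 cos 195° + T_D cos 353° + T_E cos 244.1° = 0.
        ΣF_y = 117 sin 49.1° + 433 sin 83° + 262 sin 195° + T_D sin 353° + T_E sin 244.1° = 0.
The known terms sum to (-123.7, 450.4) N, so 0.9925 T_D − 0.4368 T_E = 123.7 and -0.1219 T_D − 0.8996 T_E = -450.4.
Solving simultaneously: T_D = 325.6 N, T_E = 456.6 N.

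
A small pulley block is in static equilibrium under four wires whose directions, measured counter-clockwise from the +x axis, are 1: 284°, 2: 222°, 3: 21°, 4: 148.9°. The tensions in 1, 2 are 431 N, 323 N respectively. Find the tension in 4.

Resolve: ΣF_x = 431 cos 284° + 323 cos 222° + T_3 cos 21° + T_4 cos 148.9° = 0.
        ΣF_y = 431 sin 284° + 323 sin 222° + T_3 sin 21° + T_4 sin 148.9° = 0.
The known terms sum to (-135.8, -634.3) N, so 0.9336 T_3 − 0.8563 T_4 = 135.8 and 0.3584 T_3 + 0.5165 T_4 = 634.3.
Solving simultaneously: T_3 = 777.2 N, T_4 = 688.8 N.

T_4 ≈ 689 N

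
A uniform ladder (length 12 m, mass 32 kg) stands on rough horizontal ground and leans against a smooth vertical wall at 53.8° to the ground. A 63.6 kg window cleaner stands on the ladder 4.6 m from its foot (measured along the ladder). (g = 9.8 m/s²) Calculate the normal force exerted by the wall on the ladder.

Torques about the foot: N_wall · 12 sin 53.8° = 32×9.8×6 cos 53.8° + 63.6×9.8×4.6 cos 53.8° → N_wall = 289.63 N.

N_wall ≈ 290 N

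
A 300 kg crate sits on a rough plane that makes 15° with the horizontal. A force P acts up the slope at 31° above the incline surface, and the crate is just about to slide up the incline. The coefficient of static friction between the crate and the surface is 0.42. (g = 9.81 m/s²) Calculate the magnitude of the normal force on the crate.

N ≈ 1900 N

On the verge of sliding up the incline, friction equals μN and acts down the slope.
Perpendicular: N + P sin 31° = W cos 15° = 2843 N.
Along incline: P cos 31° = W sin 15° + μN  with W sin 15° = 761.7 N.
Solving the pair for P and N: P = 1822 N, N = 1904 N (and f = μN = 799.9 N).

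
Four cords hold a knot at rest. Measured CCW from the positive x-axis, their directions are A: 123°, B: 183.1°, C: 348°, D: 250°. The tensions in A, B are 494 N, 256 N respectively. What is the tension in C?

Resolve: ΣF_x = 494 cos 123° + 256 cos 183.1° + T_C cos 348° + T_D cos 250° = 0.
        ΣF_y = 494 sin 123° + 256 sin 183.1° + T_C sin 348° + T_D sin 250° = 0.
The known terms sum to (-524.7, 400.5) N, so 0.9781 T_C − 0.3420 T_D = 524.7 and -0.2079 T_C − 0.9397 T_D = -400.5.
Solving simultaneously: T_C = 636.2 N, T_D = 285.4 N.

T_C ≈ 636 N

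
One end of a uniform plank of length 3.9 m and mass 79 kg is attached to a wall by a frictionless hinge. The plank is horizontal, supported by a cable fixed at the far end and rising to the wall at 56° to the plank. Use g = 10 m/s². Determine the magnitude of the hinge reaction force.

Take torques about the hinge: T sin 56° · 3.9 = 79×10×1.95 = 1540.5 N·m.
So T = 1540.5 / (0.8290 × 3.9) = 476.46 N.
ΣF_x = 0: H_x = T cos 56° = 266.43 N.
ΣF_y = 0: H_y = (79×10) − T sin 56° = 790 − 395 = 395 N.
|H| = √(H_x² + H_y²) = √((266.43)² + (395)²) = 476.46 N.

|H| ≈ 476 N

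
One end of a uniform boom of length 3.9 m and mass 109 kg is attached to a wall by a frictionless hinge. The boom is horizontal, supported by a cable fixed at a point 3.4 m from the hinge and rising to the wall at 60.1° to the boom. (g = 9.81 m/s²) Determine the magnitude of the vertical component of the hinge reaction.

Take torques about the hinge: T sin 60.1° · 3.4 = 109×9.81×1.95 = 2085.1 N·m.
So T = 2085.1 / (0.8669 × 3.4) = 707.43 N.
ΣF_y = 0: H_y = (109×9.81) − T sin 60.1° = 1069.3 − 613.27 = 456.02 N.

|H_y| ≈ 456 N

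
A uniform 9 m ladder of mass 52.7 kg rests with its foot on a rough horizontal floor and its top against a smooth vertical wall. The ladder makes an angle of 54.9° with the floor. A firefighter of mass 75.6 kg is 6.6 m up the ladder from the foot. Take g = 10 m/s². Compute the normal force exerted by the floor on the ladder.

ΣF_y = 0: N_floor = 52.7×10 + 75.6×10 = 1283 N.

N_floor ≈ 1280 N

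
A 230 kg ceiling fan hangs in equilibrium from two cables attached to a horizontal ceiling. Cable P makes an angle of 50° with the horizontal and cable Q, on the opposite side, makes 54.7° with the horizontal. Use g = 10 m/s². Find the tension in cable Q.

Weight W = 230 × 10 = 2300 N acts straight down.
Horizontal: T_P cos 50° = T_Q cos 54.7°  →  T_P = 0.899 T_Q.
Vertical: T_P sin 50° + T_Q sin 54.7° = 2300.
Substituting the horizontal relation into the vertical equation gives 1.505 T_Q = 2300, so T_Q = 1528 N.

T_Q ≈ 1530 N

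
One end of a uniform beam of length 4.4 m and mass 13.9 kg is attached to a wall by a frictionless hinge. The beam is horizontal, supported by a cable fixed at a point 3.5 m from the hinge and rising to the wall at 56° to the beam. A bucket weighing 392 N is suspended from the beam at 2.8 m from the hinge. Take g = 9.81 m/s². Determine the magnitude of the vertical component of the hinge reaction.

|H_y| ≈ 129 N

Take torques about the hinge: T sin 56° · 3.5 = 13.9×9.81×2.2 + 392×2.8 = 1397.6 N·m.
So T = 1397.6 / (0.8290 × 3.5) = 481.66 N.
ΣF_y = 0: H_y = (13.9×9.81 + 392) − T sin 56° = 528.36 − 399.31 = 129.05 N.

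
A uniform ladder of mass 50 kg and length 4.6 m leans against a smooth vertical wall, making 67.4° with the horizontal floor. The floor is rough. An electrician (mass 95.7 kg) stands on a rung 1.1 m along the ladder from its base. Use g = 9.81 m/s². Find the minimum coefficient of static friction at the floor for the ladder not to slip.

μ_min ≈ 0.137

ΣF_y = 0: N_floor = 50×9.81 + 95.7×9.81 = 1429.3 N.
Torques about the foot: N_wall · 4.6 sin 67.4° = 50×9.81×2.3 cos 67.4° + 95.7×9.81×1.1 cos 67.4° → N_wall = 195.54 N.
ΣF_x = 0: f_floor = N_wall = 195.54 N.
μ_min = f_floor / N_floor = 195.54 / 1429.3 = 0.1368.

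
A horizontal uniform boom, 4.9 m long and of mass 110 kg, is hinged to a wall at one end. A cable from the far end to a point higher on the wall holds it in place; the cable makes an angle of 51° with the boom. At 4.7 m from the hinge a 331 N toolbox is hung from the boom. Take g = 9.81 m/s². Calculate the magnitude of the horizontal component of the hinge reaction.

Take torques about the hinge: T sin 51° · 4.9 = 110×9.81×2.45 + 331×4.7 = 4199.5 N·m.
So T = 4199.5 / (0.7771 × 4.9) = 1102.8 N.
ΣF_x = 0: H_x = T cos 51° = 694.02 N.

H_x ≈ 694 N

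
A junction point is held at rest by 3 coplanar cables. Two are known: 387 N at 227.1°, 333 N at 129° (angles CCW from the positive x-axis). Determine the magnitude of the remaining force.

Sum the known components: ΣF_x = -473 N, ΣF_y = -24.7 N.
For equilibrium the remaining force must supply (−ΣF_x, −ΣF_y) = (473, 24.7) N.
Magnitude = √((473)² + (24.7)²) = 473.6 N; direction = atan2(24.7, 473) = 3.0°.

F ≈ 474 N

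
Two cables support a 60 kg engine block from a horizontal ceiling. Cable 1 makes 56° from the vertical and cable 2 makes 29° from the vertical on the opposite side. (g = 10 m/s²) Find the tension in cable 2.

Angles from the horizontal: cable 1 is 90° − 56° = 34°, cable 2 is 90° − 29° = 61°.
Weight W = 60 × 10 = 600 N acts straight down.
Horizontal: T_1 cos 34° = T_2 cos 61°  →  T_1 = 0.5848 T_2.
Vertical: T_1 sin 34° + T_2 sin 61° = 600.
Substituting the horizontal relation into the vertical equation gives 1.202 T_2 = 600, so T_2 = 499.3 N.

T_2 ≈ 499 N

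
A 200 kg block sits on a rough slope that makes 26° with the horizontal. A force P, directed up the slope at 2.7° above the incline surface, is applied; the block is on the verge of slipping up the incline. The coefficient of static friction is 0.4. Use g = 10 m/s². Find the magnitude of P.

On the verge of sliding up the incline, friction equals μN and acts down the slope.
Perpendicular: N + P sin 2.7° = W cos 26° = 1798 N.
Along incline: P cos 2.7° = W sin 26° + μN  with W sin 26° = 876.7 N.
Solving the pair for P and N: P = 1568 N, N = 1724 N (and f = μN = 689.5 N).

P ≈ 1570 N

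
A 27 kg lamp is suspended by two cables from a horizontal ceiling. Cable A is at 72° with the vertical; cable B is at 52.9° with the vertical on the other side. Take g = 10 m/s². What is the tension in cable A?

T_A ≈ 263 N

Angles from the horizontal: cable A is 90° − 72° = 18°, cable B is 90° − 52.9° = 37.1°.
Weight W = 27 × 10 = 270 N acts straight down.
Horizontal: T_A cos 18° = T_B cos 37.1°  →  T_B = 1.192 T_A.
Vertical: T_A sin 18° + T_B sin 37.1° = 270.
Substituting the horizontal relation into the vertical equation gives 1.028 T_A = 270, so T_A = 262.6 N.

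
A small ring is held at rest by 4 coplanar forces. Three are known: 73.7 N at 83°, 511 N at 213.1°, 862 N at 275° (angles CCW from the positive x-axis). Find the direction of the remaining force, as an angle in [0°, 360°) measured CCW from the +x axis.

Sum the known components: ΣF_x = -344 N, ΣF_y = -1065 N.
For equilibrium the remaining force must supply (−ΣF_x, −ΣF_y) = (344, 1065) N.
Magnitude = √((344)² + (1065)²) = 1119 N; direction = atan2(1065, 344) = 72.1°.

θ ≈ 72.1°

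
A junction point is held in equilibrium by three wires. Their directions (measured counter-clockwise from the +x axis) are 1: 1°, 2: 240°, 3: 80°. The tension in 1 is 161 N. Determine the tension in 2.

T_2 ≈ 462 N

Resolve: ΣF_x = 161 cos 1° + T_2 cos 240° + T_3 cos 80° = 0.
        ΣF_y = 161 sin 1° + T_2 sin 240° + T_3 sin 80° = 0.
The known terms sum to (161, 2.81) N, so -0.5000 T_2 + 0.1736 T_3 = -161 and -0.8660 T_2 + 0.9848 T_3 = -2.81.
Solving simultaneously: T_2 = 462.1 N, T_3 = 403.5 N.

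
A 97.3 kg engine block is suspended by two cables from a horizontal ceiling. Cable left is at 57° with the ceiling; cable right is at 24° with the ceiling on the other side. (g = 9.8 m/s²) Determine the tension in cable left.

Weight W = 97.3 × 9.8 = 953.5 N acts straight down.
Horizontal: T_left cos 57° = T_right cos 24°  →  T_right = 0.5962 T_left.
Vertical: T_left sin 57° + T_right sin 24° = 953.5.
Substituting the horizontal relation into the vertical equation gives 1.081 T_left = 953.5, so T_left = 882 N.

T_left ≈ 882 N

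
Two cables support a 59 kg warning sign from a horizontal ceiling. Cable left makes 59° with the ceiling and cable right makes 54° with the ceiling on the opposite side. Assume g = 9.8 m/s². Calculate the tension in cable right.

T_right ≈ 324 N

Weight W = 59 × 9.8 = 578.2 N acts straight down.
Horizontal: T_left cos 59° = T_right cos 54°  →  T_left = 1.141 T_right.
Vertical: T_left sin 59° + T_right sin 54° = 578.2.
Substituting the horizontal relation into the vertical equation gives 1.787 T_right = 578.2, so T_right = 323.5 N.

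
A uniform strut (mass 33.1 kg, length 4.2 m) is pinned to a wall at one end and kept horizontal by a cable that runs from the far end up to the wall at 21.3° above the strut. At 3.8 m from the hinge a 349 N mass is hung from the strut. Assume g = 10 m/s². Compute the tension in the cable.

Take torques about the hinge: T sin 21.3° · 4.2 = 33.1×10×2.1 + 349×3.8 = 2021.3 N·m.
So T = 2021.3 / (0.3633 × 4.2) = 1324.9 N.

T ≈ 1320 N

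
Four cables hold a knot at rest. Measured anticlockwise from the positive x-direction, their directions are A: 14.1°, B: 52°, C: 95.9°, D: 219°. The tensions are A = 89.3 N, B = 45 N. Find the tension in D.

T_D ≈ 143 N

Resolve: ΣF_x = 89.3 cos 14.1° + 45 cos 52° + T_C cos 95.9° + T_D cos 219° = 0.
        ΣF_y = 89.3 sin 14.1° + 45 sin 52° + T_C sin 95.9° + T_D sin 219° = 0.
The known terms sum to (114.3, 57.22) N, so -0.1028 T_C − 0.7771 T_D = -114.3 and 0.9947 T_C − 0.6293 T_D = -57.22.
Solving simultaneously: T_C = 32.80 N, T_D = 142.8 N.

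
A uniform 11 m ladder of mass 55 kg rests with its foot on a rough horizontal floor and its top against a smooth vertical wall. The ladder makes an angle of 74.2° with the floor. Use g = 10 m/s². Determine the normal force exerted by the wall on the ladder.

N_wall ≈ 77.8 N

Torques about the foot: N_wall · 11 sin 74.2° = 55×10×5.5 cos 74.2° → N_wall = 77.817 N.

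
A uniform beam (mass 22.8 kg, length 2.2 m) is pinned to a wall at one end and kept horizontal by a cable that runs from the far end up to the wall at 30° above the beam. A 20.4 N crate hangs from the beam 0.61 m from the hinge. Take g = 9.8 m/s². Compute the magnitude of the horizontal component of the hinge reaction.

H_x ≈ 203 N

Take torques about the hinge: T sin 30° · 2.2 = 22.8×9.8×1.1 + 20.4×0.61 = 258.23 N·m.
So T = 258.23 / (0.5000 × 2.2) = 234.75 N.
ΣF_x = 0: H_x = T cos 30° = 203.3 N.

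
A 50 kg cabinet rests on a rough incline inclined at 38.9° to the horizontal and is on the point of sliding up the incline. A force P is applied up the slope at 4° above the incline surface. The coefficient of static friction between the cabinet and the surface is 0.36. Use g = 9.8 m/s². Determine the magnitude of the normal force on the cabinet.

On the verge of sliding up the incline, friction equals μN and acts down the slope.
Perpendicular: N + P sin 4° = W cos 38.9° = 381.3 N.
Along incline: P cos 4° = W sin 38.9° + μN  with W sin 38.9° = 307.7 N.
Solving the pair for P and N: P = 435.1 N, N = 351 N (and f = μN = 126.4 N).

N ≈ 351 N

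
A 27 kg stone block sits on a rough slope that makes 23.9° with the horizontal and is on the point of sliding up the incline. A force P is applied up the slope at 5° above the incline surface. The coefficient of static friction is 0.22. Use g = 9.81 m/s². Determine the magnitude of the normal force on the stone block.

N ≈ 228 N

On the verge of sliding up the incline, friction equals μN and acts down the slope.
Perpendicular: N + P sin 5° = W cos 23.9° = 242.2 N.
Along incline: P cos 5° = W sin 23.9° + μN  with W sin 23.9° = 107.3 N.
Solving the pair for P and N: P = 158.2 N, N = 228.4 N (and f = μN = 50.24 N).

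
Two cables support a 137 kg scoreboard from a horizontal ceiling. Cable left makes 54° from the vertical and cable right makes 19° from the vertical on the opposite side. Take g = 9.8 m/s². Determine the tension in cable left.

T_left ≈ 457 N

Angles from the horizontal: cable left is 90° − 54° = 36°, cable right is 90° − 19° = 71°.
Weight W = 137 × 9.8 = 1343 N acts straight down.
Horizontal: T_left cos 36° = T_right cos 71°  →  T_right = 2.485 T_left.
Vertical: T_left sin 36° + T_right sin 71° = 1343.
Substituting the horizontal relation into the vertical equation gives 2.937 T_left = 1343, so T_left = 457.1 N.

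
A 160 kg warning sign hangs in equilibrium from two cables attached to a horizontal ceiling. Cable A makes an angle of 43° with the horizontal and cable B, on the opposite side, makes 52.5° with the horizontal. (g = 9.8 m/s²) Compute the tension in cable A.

T_A ≈ 959 N

Weight W = 160 × 9.8 = 1568 N acts straight down.
Horizontal: T_A cos 43° = T_B cos 52.5°  →  T_B = 1.201 T_A.
Vertical: T_A sin 43° + T_B sin 52.5° = 1568.
Substituting the horizontal relation into the vertical equation gives 1.635 T_A = 1568, so T_A = 959 N.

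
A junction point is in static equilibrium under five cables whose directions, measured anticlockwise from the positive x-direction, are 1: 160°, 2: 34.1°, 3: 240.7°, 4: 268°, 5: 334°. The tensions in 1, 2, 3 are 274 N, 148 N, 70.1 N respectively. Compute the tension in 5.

T_5 ≈ 190 N

Resolve: ΣF_x = 274 cos 160° + 148 cos 34.1° + 70.1 cos 240.7° + T_4 cos 268° + T_5 cos 334° = 0.
        ΣF_y = 274 sin 160° + 148 sin 34.1° + 70.1 sin 240.7° + T_4 sin 268° + T_5 sin 334° = 0.
The known terms sum to (-169.2, 115.6) N, so -0.0349 T_4 + 0.8988 T_5 = 169.2 and -0.9994 T_4 − 0.4384 T_5 = -115.6.
Solving simultaneously: T_4 = 32.48 N, T_5 = 189.5 N.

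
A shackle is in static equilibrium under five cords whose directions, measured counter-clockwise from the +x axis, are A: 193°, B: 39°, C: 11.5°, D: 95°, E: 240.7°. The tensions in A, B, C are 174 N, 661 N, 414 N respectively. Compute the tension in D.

Resolve: ΣF_x = 174 cos 193° + 661 cos 39° + 414 cos 11.5° + T_D cos 95° + T_E cos 240.7° = 0.
        ΣF_y = 174 sin 193° + 661 sin 39° + 414 sin 11.5° + T_D sin 95° + T_E sin 240.7° = 0.
The known terms sum to (749.8, 459.4) N, so -0.0872 T_D − 0.4894 T_E = -749.8 and 0.9962 T_D − 0.8721 T_E = -459.4.
Solving simultaneously: T_D = 761.5 N, T_E = 1397 N.

T_D ≈ 761 N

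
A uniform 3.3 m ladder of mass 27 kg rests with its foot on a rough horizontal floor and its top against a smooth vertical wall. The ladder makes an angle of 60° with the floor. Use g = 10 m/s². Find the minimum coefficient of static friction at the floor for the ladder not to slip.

μ_min ≈ 0.289

ΣF_y = 0: N_floor = 27×10 = 270 N.
Torques about the foot: N_wall · 3.3 sin 60° = 27×10×1.65 cos 60° → N_wall = 77.942 N.
ΣF_x = 0: f_floor = N_wall = 77.942 N.
μ_min = f_floor / N_floor = 77.942 / 270 = 0.2887.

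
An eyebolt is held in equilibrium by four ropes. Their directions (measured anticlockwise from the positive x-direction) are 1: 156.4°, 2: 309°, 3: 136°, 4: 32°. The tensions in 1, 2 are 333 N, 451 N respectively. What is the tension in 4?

T_4 ≈ 176 N

Resolve: ΣF_x = 333 cos 156.4° + 451 cos 309° + T_3 cos 136° + T_4 cos 32° = 0.
        ΣF_y = 333 sin 156.4° + 451 sin 309° + T_3 sin 136° + T_4 sin 32° = 0.
The known terms sum to (-21.33, -217.2) N, so -0.7193 T_3 + 0.8480 T_4 = 21.33 and 0.6947 T_3 + 0.5299 T_4 = 217.2.
Solving simultaneously: T_3 = 178.2 N, T_4 = 176.3 N.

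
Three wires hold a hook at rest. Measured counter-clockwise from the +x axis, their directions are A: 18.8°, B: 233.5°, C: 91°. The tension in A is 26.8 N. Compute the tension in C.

T_C ≈ 25.1 N

Resolve: ΣF_x = 26.8 cos 18.8° + T_B cos 233.5° + T_C cos 91° = 0.
        ΣF_y = 26.8 sin 18.8° + T_B sin 233.5° + T_C sin 91° = 0.
The known terms sum to (25.37, 8.637) N, so -0.5948 T_B − 0.0175 T_C = -25.37 and -0.8039 T_B + 0.9998 T_C = -8.637.
Solving simultaneously: T_B = 41.92 N, T_C = 25.06 N.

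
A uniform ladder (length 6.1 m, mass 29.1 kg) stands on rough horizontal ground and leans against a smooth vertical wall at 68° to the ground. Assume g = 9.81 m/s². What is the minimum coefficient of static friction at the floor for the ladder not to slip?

ΣF_y = 0: N_floor = 29.1×9.81 = 285.47 N.
Torques about the foot: N_wall · 6.1 sin 68° = 29.1×9.81×3.05 cos 68° → N_wall = 57.669 N.
ΣF_x = 0: f_floor = N_wall = 57.669 N.
μ_min = f_floor / N_floor = 57.669 / 285.47 = 0.202.

μ_min ≈ 0.202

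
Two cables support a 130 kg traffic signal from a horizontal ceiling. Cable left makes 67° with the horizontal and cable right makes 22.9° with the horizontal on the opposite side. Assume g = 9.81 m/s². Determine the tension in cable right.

Weight W = 130 × 9.81 = 1275 N acts straight down.
Horizontal: T_left cos 67° = T_right cos 22.9°  →  T_left = 2.358 T_right.
Vertical: T_left sin 67° + T_right sin 22.9° = 1275.
Substituting the horizontal relation into the vertical equation gives 2.559 T_right = 1275, so T_right = 498.3 N.

T_right ≈ 498 N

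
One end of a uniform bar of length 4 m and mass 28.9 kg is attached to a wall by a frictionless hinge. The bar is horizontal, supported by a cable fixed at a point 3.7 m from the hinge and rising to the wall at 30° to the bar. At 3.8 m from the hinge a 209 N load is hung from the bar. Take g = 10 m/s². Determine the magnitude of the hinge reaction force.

|H| ≈ 655 N

Take torques about the hinge: T sin 30° · 3.7 = 28.9×10×2 + 209×3.8 = 1372.2 N·m.
So T = 1372.2 / (0.5000 × 3.7) = 741.73 N.
ΣF_x = 0: H_x = T cos 30° = 642.36 N.
ΣF_y = 0: H_y = (28.9×10 + 209) − T sin 30° = 498 − 370.86 = 127.14 N.
|H| = √(H_x² + H_y²) = √((642.36)² + (127.14)²) = 654.82 N.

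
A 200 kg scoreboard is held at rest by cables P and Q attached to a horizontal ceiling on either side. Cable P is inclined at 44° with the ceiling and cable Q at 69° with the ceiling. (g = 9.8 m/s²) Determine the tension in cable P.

Weight W = 200 × 9.8 = 1960 N acts straight down.
Horizontal: T_P cos 44° = T_Q cos 69°  →  T_Q = 2.007 T_P.
Vertical: T_P sin 44° + T_Q sin 69° = 1960.
Substituting the horizontal relation into the vertical equation gives 2.569 T_P = 1960, so T_P = 763.1 N.

T_P ≈ 763 N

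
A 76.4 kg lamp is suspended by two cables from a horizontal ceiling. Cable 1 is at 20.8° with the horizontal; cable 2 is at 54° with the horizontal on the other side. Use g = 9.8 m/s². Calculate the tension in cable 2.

T_2 ≈ 725 N

Weight W = 76.4 × 9.8 = 748.7 N acts straight down.
Horizontal: T_1 cos 20.8° = T_2 cos 54°  →  T_1 = 0.6288 T_2.
Vertical: T_1 sin 20.8° + T_2 sin 54° = 748.7.
Substituting the horizontal relation into the vertical equation gives 1.032 T_2 = 748.7, so T_2 = 725.3 N.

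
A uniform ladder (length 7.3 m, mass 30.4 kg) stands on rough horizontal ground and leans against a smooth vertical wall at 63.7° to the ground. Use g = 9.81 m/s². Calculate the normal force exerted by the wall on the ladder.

N_wall ≈ 73.7 N

Torques about the foot: N_wall · 7.3 sin 63.7° = 30.4×9.81×3.65 cos 63.7° → N_wall = 73.696 N.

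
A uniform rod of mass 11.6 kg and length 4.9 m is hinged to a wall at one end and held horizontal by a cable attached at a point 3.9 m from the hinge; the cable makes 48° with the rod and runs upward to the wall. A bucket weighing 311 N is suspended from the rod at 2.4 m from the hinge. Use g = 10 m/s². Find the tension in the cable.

Take torques about the hinge: T sin 48° · 3.9 = 11.6×10×2.45 + 311×2.4 = 1030.6 N·m.
So T = 1030.6 / (0.7431 × 3.9) = 355.59 N.

T ≈ 356 N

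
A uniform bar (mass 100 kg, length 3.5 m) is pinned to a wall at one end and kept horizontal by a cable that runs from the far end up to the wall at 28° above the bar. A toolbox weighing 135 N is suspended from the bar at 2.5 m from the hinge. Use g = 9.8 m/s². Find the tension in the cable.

Take torques about the hinge: T sin 28° · 3.5 = 100×9.8×1.75 + 135×2.5 = 2052.5 N·m.
So T = 2052.5 / (0.4695 × 3.5) = 1249.1 N.

T ≈ 1250 N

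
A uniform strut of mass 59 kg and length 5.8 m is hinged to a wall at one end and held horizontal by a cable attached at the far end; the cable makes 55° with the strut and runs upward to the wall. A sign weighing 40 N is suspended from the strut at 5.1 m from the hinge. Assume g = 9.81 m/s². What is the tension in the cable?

Take torques about the hinge: T sin 55° · 5.8 = 59×9.81×2.9 + 40×5.1 = 1882.5 N·m.
So T = 1882.5 / (0.8192 × 5.8) = 396.22 N.

T ≈ 396 N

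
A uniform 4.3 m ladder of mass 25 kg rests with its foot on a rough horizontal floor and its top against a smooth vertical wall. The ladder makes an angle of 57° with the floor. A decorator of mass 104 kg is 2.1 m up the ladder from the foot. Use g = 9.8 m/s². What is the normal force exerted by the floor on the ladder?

ΣF_y = 0: N_floor = 25×9.8 + 104×9.8 = 1264.2 N.

N_floor ≈ 1260 N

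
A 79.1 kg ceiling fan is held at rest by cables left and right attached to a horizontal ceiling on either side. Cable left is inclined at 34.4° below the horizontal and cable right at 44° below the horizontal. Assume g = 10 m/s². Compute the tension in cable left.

Weight W = 79.1 × 10 = 791 N acts straight down.
Horizontal: T_left cos 34.4° = T_right cos 44°  →  T_right = 1.147 T_left.
Vertical: T_left sin 34.4° + T_right sin 44° = 791.
Substituting the horizontal relation into the vertical equation gives 1.362 T_left = 791, so T_left = 580.9 N.

T_left ≈ 581 N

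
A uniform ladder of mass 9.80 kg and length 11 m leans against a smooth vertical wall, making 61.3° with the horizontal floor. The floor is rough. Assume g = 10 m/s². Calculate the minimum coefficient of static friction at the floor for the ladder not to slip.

μ_min ≈ 0.274

ΣF_y = 0: N_floor = 9.80×10 = 98 N.
Torques about the foot: N_wall · 11 sin 61.3° = 9.80×10×5.5 cos 61.3° → N_wall = 26.827 N.
ΣF_x = 0: f_floor = N_wall = 26.827 N.
μ_min = f_floor / N_floor = 26.827 / 98 = 0.2737.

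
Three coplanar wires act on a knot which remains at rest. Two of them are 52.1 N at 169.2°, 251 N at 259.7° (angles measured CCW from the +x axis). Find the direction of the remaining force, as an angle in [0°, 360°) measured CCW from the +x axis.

Sum the known components: ΣF_x = -96.06 N, ΣF_y = -237.2 N.
For equilibrium the remaining force must supply (−ΣF_x, −ΣF_y) = (96.06, 237.2) N.
Magnitude = √((96.06)² + (237.2)²) = 255.9 N; direction = atan2(237.2, 96.06) = 68.0°.

θ ≈ 68°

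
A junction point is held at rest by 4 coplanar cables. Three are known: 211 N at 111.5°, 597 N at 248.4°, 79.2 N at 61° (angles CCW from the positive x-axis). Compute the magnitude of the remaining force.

Sum the known components: ΣF_x = -258.7 N, ΣF_y = -289.5 N.
For equilibrium the remaining force must supply (−ΣF_x, −ΣF_y) = (258.7, 289.5) N.
Magnitude = √((258.7)² + (289.5)²) = 388.2 N; direction = atan2(289.5, 258.7) = 48.2°.

F ≈ 388 N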